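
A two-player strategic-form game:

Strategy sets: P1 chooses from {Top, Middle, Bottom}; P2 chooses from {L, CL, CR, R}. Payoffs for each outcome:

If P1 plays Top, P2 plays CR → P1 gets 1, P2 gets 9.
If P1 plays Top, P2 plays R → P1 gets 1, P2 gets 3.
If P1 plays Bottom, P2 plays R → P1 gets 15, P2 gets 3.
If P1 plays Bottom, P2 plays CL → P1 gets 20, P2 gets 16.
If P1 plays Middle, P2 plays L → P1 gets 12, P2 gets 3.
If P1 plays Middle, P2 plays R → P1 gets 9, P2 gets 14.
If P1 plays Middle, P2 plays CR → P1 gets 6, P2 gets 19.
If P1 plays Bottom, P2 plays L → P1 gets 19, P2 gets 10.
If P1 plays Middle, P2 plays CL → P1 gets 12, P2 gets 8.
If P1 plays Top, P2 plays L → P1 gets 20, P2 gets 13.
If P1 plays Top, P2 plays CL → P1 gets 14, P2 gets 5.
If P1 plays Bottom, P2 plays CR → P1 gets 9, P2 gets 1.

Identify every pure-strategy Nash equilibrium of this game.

P1 against L: payoffs 20, 12, 19 → best response Top.
P1 against CL: payoffs 14, 12, 20 → best response Bottom.
P1 against CR: payoffs 1, 6, 9 → best response Bottom.
P1 against R: payoffs 1, 9, 15 → best response Bottom.
P2 against Top: payoffs 13, 5, 9, 3 → best response L.
P2 against Middle: payoffs 3, 8, 19, 14 → best response CR.
P2 against Bottom: payoffs 10, 16, 1, 3 → best response CL.
Mutual best responses: (Top, L); (Bottom, CL).

Pure-strategy Nash equilibria: (Top, L); (Bottom, CL)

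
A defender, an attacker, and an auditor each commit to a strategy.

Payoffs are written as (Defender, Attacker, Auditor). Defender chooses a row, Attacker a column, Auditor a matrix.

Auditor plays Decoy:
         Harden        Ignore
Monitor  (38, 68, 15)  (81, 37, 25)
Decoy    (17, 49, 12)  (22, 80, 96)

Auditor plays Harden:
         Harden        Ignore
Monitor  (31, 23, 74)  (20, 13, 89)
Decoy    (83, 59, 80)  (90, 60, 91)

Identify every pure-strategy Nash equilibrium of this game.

(Monitor, Harden, Decoy): Auditor can switch to Harden (15 → 74). Not NE.
(Monitor, Harden, Harden): Defender can switch to Decoy (31 → 83). Not NE.
(Monitor, Ignore, Decoy): Attacker can switch to Harden (37 → 68). Not NE.
(Monitor, Ignore, Harden): Defender can switch to Decoy (20 → 90). Not NE.
(Decoy, Harden, Decoy): Defender can switch to Monitor (17 → 38). Not NE.
(Decoy, Harden, Harden): Attacker can switch to Ignore (59 → 60). Not NE.
(Decoy, Ignore, Decoy): Defender can switch to Monitor (22 → 81). Not NE.
(Decoy, Ignore, Harden): Auditor can switch to Decoy (91 → 96). Not NE.

This game has no pure Nash equilibrium.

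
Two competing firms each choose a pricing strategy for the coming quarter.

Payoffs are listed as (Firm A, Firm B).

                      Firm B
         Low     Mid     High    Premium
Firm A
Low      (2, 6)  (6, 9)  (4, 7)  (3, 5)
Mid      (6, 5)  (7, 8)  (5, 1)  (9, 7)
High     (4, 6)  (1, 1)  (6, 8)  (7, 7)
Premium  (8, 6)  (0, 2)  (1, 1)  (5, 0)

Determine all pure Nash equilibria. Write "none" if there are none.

Firm A against Low: payoffs 2, 6, 4, 8 → best response Premium.
Firm A against Mid: payoffs 6, 7, 1, 0 → best response Mid.
Firm A against High: payoffs 4, 5, 6, 1 → best response High.
Firm A against Premium: payoffs 3, 9, 7, 5 → best response Mid.
Firm B against Low: payoffs 6, 9, 7, 5 → best response Mid.
Firm B against Mid: payoffs 5, 8, 1, 7 → best response Mid.
Firm B against High: payoffs 6, 1, 8, 7 → best response High.
Firm B against Premium: payoffs 6, 2, 1, 0 → best response Low.
Mutual best responses: (Mid, Mid); (High, High); (Premium, Low).

The pure Nash equilibria are (Mid, Mid); (High, High); (Premium, Low).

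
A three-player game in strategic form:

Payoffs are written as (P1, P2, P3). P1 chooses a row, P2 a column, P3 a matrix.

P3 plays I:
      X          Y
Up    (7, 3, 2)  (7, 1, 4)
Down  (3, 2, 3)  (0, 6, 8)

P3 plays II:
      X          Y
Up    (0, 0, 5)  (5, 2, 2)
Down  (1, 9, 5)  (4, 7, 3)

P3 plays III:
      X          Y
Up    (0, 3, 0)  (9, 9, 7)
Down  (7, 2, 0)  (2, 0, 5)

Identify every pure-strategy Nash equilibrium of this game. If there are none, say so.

Pure-strategy Nash equilibria: (Up, Y, III); (Down, X, II)

Check each profile: it is a Nash equilibrium iff no player can strictly gain by switching unilaterally.
(Up, X, I): P3 can switch to II (2 → 5). Not NE.
(Up, X, II): P1 can switch to Down (0 → 1). Not NE.
(Up, X, III): P1 can switch to Down (0 → 7). Not NE.
(Up, Y, I): P2 can switch to X (1 → 3). Not NE.
(Up, Y, II): P3 can switch to I (2 → 4). Not NE.
(Up, Y, III): P1 gets 9, best alternative 2; P2 gets 9, best alternative 3; P3 gets 7, best alternative 4. No profitable deviation — NE.
(Down, X, I): P1 can switch to Up (3 → 7). Not NE.
(Down, X, II): P1 gets 1, best alternative 0; P2 gets 9, best alternative 7; P3 gets 5, best alternative 3. No profitable deviation — NE.
(Down, X, III): P3 can switch to I (0 → 3). Not NE.
(Down, Y, I): P1 can switch to Up (0 → 7). Not NE.
(Down, Y, II): P1 can switch to Up (4 → 5). Not NE.
(Down, Y, III): P1 can switch to Up (2 → 9). Not NE.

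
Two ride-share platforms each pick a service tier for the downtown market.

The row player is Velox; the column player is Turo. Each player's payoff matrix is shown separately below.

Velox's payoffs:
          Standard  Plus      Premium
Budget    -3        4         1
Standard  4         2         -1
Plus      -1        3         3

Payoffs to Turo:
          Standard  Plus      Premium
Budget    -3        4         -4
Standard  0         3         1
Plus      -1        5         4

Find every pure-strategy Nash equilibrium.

Pure NE: (Budget, Plus)

(Budget, Standard): Velox can switch to Standard (-3 → 4). Not NE.
(Budget, Plus): Velox gets 4, best alternative 3; Turo gets 4, best alternative -3. No profitable deviation — NE.
(Budget, Premium): Velox can switch to Plus (1 → 3). Not NE.
(Standard, Standard): Turo can switch to Plus (0 → 3). Not NE.
(Standard, Plus): Velox can switch to Budget (2 → 4). Not NE.
(Standard, Premium): Velox can switch to Budget (-1 → 1). Not NE.
(Plus, Standard): Velox can switch to Standard (-1 → 4). Not NE.
(Plus, Plus): Velox can switch to Budget (3 → 4). Not NE.
(Plus, Premium): Turo can switch to Plus (4 → 5). Not NE.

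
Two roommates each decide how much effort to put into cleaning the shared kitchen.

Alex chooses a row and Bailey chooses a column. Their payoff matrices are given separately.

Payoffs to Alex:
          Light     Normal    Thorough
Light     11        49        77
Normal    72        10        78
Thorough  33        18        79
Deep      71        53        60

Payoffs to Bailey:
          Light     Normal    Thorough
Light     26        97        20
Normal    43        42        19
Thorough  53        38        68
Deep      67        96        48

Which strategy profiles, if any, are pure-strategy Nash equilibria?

Alex against Light: payoffs 11, 72, 33, 71 → best response Normal.
Alex against Normal: payoffs 49, 10, 18, 53 → best response Deep.
Alex against Thorough: payoffs 77, 78, 79, 60 → best response Thorough.
Bailey against Light: payoffs 26, 97, 20 → best response Normal.
Bailey against Normal: payoffs 43, 42, 19 → best response Light.
Bailey against Thorough: payoffs 53, 38, 68 → best response Thorough.
Bailey against Deep: payoffs 67, 96, 48 → best response Normal.
Mutual best responses: (Normal, Light); (Thorough, Thorough); (Deep, Normal).

The pure Nash equilibria are (Normal, Light); (Thorough, Thorough); (Deep, Normal).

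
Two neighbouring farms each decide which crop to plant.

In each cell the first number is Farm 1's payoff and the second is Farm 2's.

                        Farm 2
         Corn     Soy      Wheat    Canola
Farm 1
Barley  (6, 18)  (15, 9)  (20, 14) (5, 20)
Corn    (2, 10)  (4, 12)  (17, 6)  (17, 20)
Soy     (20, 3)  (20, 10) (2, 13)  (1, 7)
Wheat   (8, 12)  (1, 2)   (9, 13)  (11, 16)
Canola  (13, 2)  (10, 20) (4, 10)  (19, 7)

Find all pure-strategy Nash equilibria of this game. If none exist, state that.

This game has no pure Nash equilibrium.

Check each profile: it is a Nash equilibrium iff no player can strictly gain by switching unilaterally.
(Barley, Corn): Farm 1 can switch to Soy (6 → 20). Not NE.
(Barley, Soy): Farm 1 can switch to Soy (15 → 20). Not NE.
(Barley, Wheat): Farm 2 can switch to Corn (14 → 18). Not NE.
(Barley, Canola): Farm 1 can switch to Corn (5 → 17). Not NE.
(Corn, Corn): Farm 1 can switch to Barley (2 → 6). Not NE.
(Corn, Soy): Farm 1 can switch to Barley (4 → 15). Not NE.
(Corn, Wheat): Farm 1 can switch to Barley (17 → 20). Not NE.
(Corn, Canola): Farm 1 can switch to Canola (17 → 19). Not NE.
(The remaining 12 profiles each have a profitable deviation by the same check.)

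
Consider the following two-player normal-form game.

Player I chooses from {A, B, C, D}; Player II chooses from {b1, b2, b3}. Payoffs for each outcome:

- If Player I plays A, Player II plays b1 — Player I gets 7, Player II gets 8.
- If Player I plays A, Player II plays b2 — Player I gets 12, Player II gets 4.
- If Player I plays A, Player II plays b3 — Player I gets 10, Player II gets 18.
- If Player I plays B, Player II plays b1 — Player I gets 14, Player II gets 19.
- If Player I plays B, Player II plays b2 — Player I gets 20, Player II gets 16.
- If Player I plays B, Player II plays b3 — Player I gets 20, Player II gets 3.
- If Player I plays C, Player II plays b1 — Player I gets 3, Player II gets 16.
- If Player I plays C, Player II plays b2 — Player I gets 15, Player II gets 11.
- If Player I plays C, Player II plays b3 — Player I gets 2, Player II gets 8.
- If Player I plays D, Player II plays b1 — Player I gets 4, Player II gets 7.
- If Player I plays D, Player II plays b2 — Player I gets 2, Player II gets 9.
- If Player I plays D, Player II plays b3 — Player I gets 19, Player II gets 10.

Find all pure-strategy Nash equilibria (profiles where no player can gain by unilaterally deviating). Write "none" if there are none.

The unique pure-strategy Nash equilibrium is (B, b1).

(A, b1): Player I can switch to B (7 → 14). Not NE.
(A, b2): Player I can switch to B (12 → 20). Not NE.
(A, b3): Player I can switch to B (10 → 20). Not NE.
(B, b1): Player I gets 14, best alternative 7; Player II gets 19, best alternative 16. No profitable deviation — NE.
(B, b2): Player II can switch to b1 (16 → 19). Not NE.
(B, b3): Player II can switch to b1 (3 → 19). Not NE.
(C, b1): Player I can switch to A (3 → 7). Not NE.
(C, b2): Player I can switch to B (15 → 20). Not NE.
(C, b3): Player I can switch to A (2 → 10). Not NE.
(D, b1): Player I can switch to A (4 → 7). Not NE.
(D, b2): Player I can switch to A (2 → 12). Not NE.
(D, b3): Player I can switch to B (19 → 20). Not NE.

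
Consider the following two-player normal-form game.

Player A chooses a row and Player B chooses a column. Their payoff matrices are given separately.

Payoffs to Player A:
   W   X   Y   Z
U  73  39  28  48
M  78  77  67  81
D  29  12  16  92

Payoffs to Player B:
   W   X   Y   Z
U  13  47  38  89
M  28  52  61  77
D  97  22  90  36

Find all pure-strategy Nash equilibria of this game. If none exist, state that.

For each strategy profile, look for a profitable unilateral deviation.
(U, W): Player A can switch to M (73 → 78). Not NE.
(U, X): Player A can switch to M (39 → 77). Not NE.
(U, Y): Player A can switch to M (28 → 67). Not NE.
(U, Z): Player A can switch to M (48 → 81). Not NE.
(M, W): Player B can switch to X (28 → 52). Not NE.
(M, X): Player B can switch to Y (52 → 61). Not NE.
(M, Y): Player B can switch to Z (61 → 77). Not NE.
(M, Z): Player A can switch to D (81 → 92). Not NE.
(D, W): Player A can switch to U (29 → 73). Not NE.
(D, X): Player A can switch to U (12 → 39). Not NE.
(D, Y): Player A can switch to U (16 → 28). Not NE.
(D, Z): Player B can switch to W (36 → 97). Not NE.

none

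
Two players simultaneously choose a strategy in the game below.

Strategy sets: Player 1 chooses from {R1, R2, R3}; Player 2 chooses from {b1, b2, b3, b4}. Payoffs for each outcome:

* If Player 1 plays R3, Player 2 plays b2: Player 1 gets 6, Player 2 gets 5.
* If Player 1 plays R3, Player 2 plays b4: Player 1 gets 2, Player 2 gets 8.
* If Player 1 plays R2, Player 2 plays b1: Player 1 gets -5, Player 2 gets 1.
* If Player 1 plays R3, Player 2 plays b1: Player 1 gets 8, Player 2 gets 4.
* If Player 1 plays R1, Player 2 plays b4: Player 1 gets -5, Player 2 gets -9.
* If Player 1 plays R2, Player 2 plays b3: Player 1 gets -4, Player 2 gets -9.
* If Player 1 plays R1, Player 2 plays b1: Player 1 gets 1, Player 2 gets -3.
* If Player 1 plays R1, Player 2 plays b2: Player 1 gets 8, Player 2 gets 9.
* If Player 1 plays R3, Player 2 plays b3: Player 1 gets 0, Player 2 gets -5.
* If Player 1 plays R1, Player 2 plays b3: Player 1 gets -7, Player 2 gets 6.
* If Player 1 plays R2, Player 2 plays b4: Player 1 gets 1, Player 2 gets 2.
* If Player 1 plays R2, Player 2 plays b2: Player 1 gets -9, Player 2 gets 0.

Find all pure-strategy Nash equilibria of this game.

Player 1 against b1: payoffs 1, -5, 8 → best response R3.
Player 1 against b2: payoffs 8, -9, 6 → best response R1.
Player 1 against b3: payoffs -7, -4, 0 → best response R3.
Player 1 against b4: payoffs -5, 1, 2 → best response R3.
Player 2 against R1: payoffs -3, 9, 6, -9 → best response b2.
Player 2 against R2: payoffs 1, 0, -9, 2 → best response b4.
Player 2 against R3: payoffs 4, 5, -5, 8 → best response b4.
Mutual best responses: (R1, b2); (R3, b4).

The pure Nash equilibria are (R1, b2); (R3, b4).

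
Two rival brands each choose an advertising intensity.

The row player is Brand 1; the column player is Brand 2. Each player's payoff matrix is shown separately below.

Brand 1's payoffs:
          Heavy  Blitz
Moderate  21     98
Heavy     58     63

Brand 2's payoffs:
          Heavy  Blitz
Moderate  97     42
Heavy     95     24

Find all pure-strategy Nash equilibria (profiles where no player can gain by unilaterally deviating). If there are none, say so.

For each player, find the best response to each opponent profile; mutual best responses are the pure NE.
Brand 1 against Heavy: payoffs 21, 58 → best response Heavy.
Brand 1 against Blitz: payoffs 98, 63 → best response Moderate.
Brand 2 against Moderate: payoffs 97, 42 → best response Heavy.
Brand 2 against Heavy: payoffs 95, 24 → best response Heavy.
Mutual best responses: (Heavy, Heavy).

The unique pure-strategy Nash equilibrium is (Heavy, Heavy).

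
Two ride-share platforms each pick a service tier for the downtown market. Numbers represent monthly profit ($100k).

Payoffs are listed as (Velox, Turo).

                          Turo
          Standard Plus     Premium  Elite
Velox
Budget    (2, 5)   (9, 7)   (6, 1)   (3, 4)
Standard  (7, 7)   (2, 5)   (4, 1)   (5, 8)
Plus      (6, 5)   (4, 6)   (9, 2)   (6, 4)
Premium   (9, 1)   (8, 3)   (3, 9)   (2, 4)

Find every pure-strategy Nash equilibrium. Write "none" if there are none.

(Budget, Plus)

Mark each player's best response to every combination of opponents' strategies; a profile where every player is best-responding is a pure Nash equilibrium.
Velox against Standard: payoffs 2, 7, 6, 9 → best response Premium.
Velox against Plus: payoffs 9, 2, 4, 8 → best response Budget.
Velox against Premium: payoffs 6, 4, 9, 3 → best response Plus.
Velox against Elite: payoffs 3, 5, 6, 2 → best response Plus.
Turo against Budget: payoffs 5, 7, 1, 4 → best response Plus.
Turo against Standard: payoffs 7, 5, 1, 8 → best response Elite.
Turo against Plus: payoffs 5, 6, 2, 4 → best response Plus.
Turo against Premium: payoffs 1, 3, 9, 4 → best response Premium.
Mutual best responses: (Budget, Plus).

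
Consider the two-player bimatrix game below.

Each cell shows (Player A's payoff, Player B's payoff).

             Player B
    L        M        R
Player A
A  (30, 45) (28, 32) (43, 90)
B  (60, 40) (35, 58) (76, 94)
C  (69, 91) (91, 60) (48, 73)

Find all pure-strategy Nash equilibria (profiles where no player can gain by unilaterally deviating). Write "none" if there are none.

The pure Nash equilibria are (B, R); (C, L).

(A, L): Player A can switch to B (30 → 60). Not NE.
(A, M): Player A can switch to B (28 → 35). Not NE.
(A, R): Player A can switch to B (43 → 76). Not NE.
(B, L): Player A can switch to C (60 → 69). Not NE.
(B, M): Player A can switch to C (35 → 91). Not NE.
(B, R): Player A gets 76, best alternative 48; Player B gets 94, best alternative 58. No profitable deviation — NE.
(C, L): Player A gets 69, best alternative 60; Player B gets 91, best alternative 73. No profitable deviation — NE.
(C, M): Player B can switch to L (60 → 91). Not NE.
(C, R): Player A can switch to B (48 → 76). Not NE.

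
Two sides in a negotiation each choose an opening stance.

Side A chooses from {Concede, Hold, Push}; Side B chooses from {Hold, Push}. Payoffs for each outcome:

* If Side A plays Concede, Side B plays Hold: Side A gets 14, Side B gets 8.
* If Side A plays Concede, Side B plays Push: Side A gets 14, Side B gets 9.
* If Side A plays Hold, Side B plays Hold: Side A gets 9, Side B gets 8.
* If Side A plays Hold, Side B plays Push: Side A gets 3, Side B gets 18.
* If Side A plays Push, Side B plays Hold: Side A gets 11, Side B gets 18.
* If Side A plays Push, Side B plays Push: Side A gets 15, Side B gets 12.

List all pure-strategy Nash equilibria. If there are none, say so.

(Concede, Hold): Side B can switch to Push (8 → 9). Not NE.
(Concede, Push): Side A can switch to Push (14 → 15). Not NE.
(Hold, Hold): Side A can switch to Concede (9 → 14). Not NE.
(Hold, Push): Side A can switch to Concede (3 → 14). Not NE.
(Push, Hold): Side A can switch to Concede (11 → 14). Not NE.
(Push, Push): Side B can switch to Hold (12 → 18). Not NE.

There is no pure-strategy Nash equilibrium.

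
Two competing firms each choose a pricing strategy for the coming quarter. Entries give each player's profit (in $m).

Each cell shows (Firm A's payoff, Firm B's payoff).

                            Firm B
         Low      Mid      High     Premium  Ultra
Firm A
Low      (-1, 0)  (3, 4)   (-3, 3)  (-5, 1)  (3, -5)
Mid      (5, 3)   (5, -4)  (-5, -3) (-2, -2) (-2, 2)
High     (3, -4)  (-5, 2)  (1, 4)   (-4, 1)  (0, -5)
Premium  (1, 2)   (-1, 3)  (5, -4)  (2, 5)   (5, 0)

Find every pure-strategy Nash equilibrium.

The pure Nash equilibria are (Mid, Low); (Premium, Premium).

Firm A against Low: payoffs -1, 5, 3, 1 → best response Mid.
Firm A against Mid: payoffs 3, 5, -5, -1 → best response Mid.
Firm A against High: payoffs -3, -5, 1, 5 → best response Premium.
Firm A against Premium: payoffs -5, -2, -4, 2 → best response Premium.
Firm A against Ultra: payoffs 3, -2, 0, 5 → best response Premium.
Firm B against Low: payoffs 0, 4, 3, 1, -5 → best response Mid.
Firm B against Mid: payoffs 3, -4, -3, -2, 2 → best response Low.
Firm B against High: payoffs -4, 2, 4, 1, -5 → best response High.
Firm B against Premium: payoffs 2, 3, -4, 5, 0 → best response Premium.
Mutual best responses: (Mid, Low); (Premium, Premium).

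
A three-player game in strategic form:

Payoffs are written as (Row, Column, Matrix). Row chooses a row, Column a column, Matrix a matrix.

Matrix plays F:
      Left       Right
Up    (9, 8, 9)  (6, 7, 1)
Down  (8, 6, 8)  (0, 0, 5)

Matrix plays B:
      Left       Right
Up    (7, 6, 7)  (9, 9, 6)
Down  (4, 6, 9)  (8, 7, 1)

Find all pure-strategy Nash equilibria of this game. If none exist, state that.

Pure-strategy Nash equilibria: (Up, Left, F); (Up, Right, B)

Row against (Left, F): payoffs 9, 8 → best response Up.
Row against (Left, B): payoffs 7, 4 → best response Up.
Row against (Right, F): payoffs 6, 0 → best response Up.
Row against (Right, B): payoffs 9, 8 → best response Up.
Column against (Up, F): payoffs 8, 7 → best response Left.
Column against (Up, B): payoffs 6, 9 → best response Right.
Column against (Down, F): payoffs 6, 0 → best response Left.
Column against (Down, B): payoffs 6, 7 → best response Right.
Matrix against (Up, Left): payoffs 9, 7 → best response F.
Matrix against (Up, Right): payoffs 1, 6 → best response B.
Matrix against (Down, Left): payoffs 8, 9 → best response B.
Matrix against (Down, Right): payoffs 5, 1 → best response F.
Mutual best responses: (Up, Left, F); (Up, Right, B).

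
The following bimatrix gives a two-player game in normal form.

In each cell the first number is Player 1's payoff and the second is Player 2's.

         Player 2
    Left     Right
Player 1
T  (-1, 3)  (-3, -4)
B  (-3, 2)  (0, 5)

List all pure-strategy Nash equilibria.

Pure-strategy Nash equilibria: (T, Left) and (B, Right)

(T, Left): Player 1 gets -1, best alternative -3; Player 2 gets 3, best alternative -4. No profitable deviation — NE.
(T, Right): Player 1 can switch to B (-3 → 0). Not NE.
(B, Left): Player 1 can switch to T (-3 → -1). Not NE.
(B, Right): Player 1 gets 0, best alternative -3; Player 2 gets 5, best alternative 2. No profitable deviation — NE.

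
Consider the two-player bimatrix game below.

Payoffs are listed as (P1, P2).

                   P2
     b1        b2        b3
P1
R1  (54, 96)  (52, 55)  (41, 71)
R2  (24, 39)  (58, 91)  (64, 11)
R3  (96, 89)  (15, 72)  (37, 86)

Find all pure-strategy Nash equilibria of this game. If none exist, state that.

The pure Nash equilibria are (R2, b2); (R3, b1).

P1 against b1: payoffs 54, 24, 96 → best response R3.
P1 against b2: payoffs 52, 58, 15 → best response R2.
P1 against b3: payoffs 41, 64, 37 → best response R2.
P2 against R1: payoffs 96, 55, 71 → best response b1.
P2 against R2: payoffs 39, 91, 11 → best response b2.
P2 against R3: payoffs 89, 72, 86 → best response b1.
Mutual best responses: (R2, b2); (R3, b1).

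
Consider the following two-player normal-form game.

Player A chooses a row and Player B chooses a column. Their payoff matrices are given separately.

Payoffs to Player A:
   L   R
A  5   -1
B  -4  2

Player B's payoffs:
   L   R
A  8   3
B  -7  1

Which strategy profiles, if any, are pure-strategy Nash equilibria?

The pure Nash equilibria are (A, L) and (B, R).

(A, L): Player A gets 5, best alternative -4; Player B gets 8, best alternative 3. No profitable deviation — NE.
(A, R): Player A can switch to B (-1 → 2). Not NE.
(B, L): Player A can switch to A (-4 → 5). Not NE.
(B, R): Player A gets 2, best alternative -1; Player B gets 1, best alternative -7. No profitable deviation — NE.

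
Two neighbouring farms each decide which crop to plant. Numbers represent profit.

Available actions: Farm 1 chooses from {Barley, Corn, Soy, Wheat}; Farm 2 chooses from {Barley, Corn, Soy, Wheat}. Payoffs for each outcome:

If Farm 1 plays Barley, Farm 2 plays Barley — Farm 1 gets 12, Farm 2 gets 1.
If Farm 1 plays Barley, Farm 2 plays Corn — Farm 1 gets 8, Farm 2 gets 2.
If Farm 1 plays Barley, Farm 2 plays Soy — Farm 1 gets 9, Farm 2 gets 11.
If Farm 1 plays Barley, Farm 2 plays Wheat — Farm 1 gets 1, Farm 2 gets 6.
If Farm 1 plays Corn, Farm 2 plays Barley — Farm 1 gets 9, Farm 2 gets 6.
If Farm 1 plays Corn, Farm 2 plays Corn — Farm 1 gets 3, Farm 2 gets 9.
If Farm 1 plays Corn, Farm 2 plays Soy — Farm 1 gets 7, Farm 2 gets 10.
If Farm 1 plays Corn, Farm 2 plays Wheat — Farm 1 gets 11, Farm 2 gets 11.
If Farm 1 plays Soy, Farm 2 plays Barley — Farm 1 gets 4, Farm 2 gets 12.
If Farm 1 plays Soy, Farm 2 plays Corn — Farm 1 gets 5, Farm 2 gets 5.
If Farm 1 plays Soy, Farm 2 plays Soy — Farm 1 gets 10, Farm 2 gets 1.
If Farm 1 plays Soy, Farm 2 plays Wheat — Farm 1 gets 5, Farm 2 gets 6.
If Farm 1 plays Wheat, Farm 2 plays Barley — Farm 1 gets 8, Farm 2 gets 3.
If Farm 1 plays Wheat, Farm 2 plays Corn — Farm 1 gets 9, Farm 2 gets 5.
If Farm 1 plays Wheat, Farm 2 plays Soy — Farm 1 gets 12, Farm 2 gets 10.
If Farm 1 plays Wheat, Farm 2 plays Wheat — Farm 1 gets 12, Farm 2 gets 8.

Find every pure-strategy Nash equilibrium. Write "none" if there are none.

The unique pure-strategy Nash equilibrium is (Wheat, Soy).

Farm 1 against Barley: payoffs 12, 9, 4, 8 → best response Barley.
Farm 1 against Corn: payoffs 8, 3, 5, 9 → best response Wheat.
Farm 1 against Soy: payoffs 9, 7, 10, 12 → best response Wheat.
Farm 1 against Wheat: payoffs 1, 11, 5, 12 → best response Wheat.
Farm 2 against Barley: payoffs 1, 2, 11, 6 → best response Soy.
Farm 2 against Corn: payoffs 6, 9, 10, 11 → best response Wheat.
Farm 2 against Soy: payoffs 12, 5, 1, 6 → best response Barley.
Farm 2 against Wheat: payoffs 3, 5, 10, 8 → best response Soy.
Mutual best responses: (Wheat, Soy).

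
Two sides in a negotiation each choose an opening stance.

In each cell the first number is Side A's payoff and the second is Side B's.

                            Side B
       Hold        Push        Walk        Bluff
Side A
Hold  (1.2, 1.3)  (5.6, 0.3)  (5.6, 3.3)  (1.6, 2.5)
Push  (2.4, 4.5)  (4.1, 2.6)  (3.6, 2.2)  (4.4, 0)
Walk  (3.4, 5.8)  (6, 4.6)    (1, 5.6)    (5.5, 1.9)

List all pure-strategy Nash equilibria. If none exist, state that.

(Hold, Walk) and (Walk, Hold)

Side A against Hold: payoffs 1.2, 2.4, 3.4 → best response Walk.
Side A against Push: payoffs 5.6, 4.1, 6 → best response Walk.
Side A against Walk: payoffs 5.6, 3.6, 1 → best response Hold.
Side A against Bluff: payoffs 1.6, 4.4, 5.5 → best response Walk.
Side B against Hold: payoffs 1.3, 0.3, 3.3, 2.5 → best response Walk.
Side B against Push: payoffs 4.5, 2.6, 2.2, 0 → best response Hold.
Side B against Walk: payoffs 5.8, 4.6, 5.6, 1.9 → best response Hold.
Mutual best responses: (Hold, Walk); (Walk, Hold).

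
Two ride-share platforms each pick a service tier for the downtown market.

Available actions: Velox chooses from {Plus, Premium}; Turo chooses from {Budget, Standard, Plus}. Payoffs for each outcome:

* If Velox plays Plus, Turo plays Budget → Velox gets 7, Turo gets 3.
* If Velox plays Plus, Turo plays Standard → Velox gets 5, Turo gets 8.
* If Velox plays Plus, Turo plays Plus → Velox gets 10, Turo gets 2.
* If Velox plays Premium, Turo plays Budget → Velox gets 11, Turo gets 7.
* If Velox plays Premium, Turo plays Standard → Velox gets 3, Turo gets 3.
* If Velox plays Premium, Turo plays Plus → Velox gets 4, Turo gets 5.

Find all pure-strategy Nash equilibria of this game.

Velox against Budget: payoffs 7, 11 → best response Premium.
Velox against Standard: payoffs 5, 3 → best response Plus.
Velox against Plus: payoffs 10, 4 → best response Plus.
Turo against Plus: payoffs 3, 8, 2 → best response Standard.
Turo against Premium: payoffs 7, 3, 5 → best response Budget.
Mutual best responses: (Plus, Standard); (Premium, Budget).

Pure-strategy Nash equilibria: (Plus, Standard) and (Premium, Budget)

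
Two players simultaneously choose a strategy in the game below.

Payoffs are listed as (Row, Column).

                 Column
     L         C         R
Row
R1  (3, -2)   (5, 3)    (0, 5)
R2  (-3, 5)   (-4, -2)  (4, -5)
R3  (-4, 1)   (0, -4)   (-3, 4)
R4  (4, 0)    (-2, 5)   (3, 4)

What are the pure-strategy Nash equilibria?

For each strategy profile, look for a profitable unilateral deviation.
(R1, L): Row can switch to R4 (3 → 4). Not NE.
(R1, C): Column can switch to R (3 → 5). Not NE.
(R1, R): Row can switch to R2 (0 → 4). Not NE.
(R2, L): Row can switch to R1 (-3 → 3). Not NE.
(R2, C): Row can switch to R1 (-4 → 5). Not NE.
(R2, R): Column can switch to L (-5 → 5). Not NE.
(R3, L): Row can switch to R1 (-4 → 3). Not NE.
(R3, C): Row can switch to R1 (0 → 5). Not NE.
(R3, R): Row can switch to R1 (-3 → 0). Not NE.
(R4, L): Column can switch to C (0 → 5). Not NE.
(R4, C): Row can switch to R1 (-2 → 5). Not NE.
(R4, R): Row can switch to R2 (3 → 4). Not NE.

This game has no pure Nash equilibrium.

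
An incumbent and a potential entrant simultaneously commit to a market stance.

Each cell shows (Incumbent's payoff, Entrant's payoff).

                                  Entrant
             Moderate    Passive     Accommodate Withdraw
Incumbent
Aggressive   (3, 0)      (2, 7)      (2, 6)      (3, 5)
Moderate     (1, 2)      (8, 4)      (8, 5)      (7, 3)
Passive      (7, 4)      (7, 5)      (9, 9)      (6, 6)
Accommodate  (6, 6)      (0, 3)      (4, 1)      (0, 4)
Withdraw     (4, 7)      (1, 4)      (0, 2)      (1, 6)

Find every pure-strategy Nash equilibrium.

(Passive, Accommodate)

Incumbent against Moderate: payoffs 3, 1, 7, 6, 4 → best response Passive.
Incumbent against Passive: payoffs 2, 8, 7, 0, 1 → best response Moderate.
Incumbent against Accommodate: payoffs 2, 8, 9, 4, 0 → best response Passive.
Incumbent against Withdraw: payoffs 3, 7, 6, 0, 1 → best response Moderate.
Entrant against Aggressive: payoffs 0, 7, 6, 5 → best response Passive.
Entrant against Moderate: payoffs 2, 4, 5, 3 → best response Accommodate.
Entrant against Passive: payoffs 4, 5, 9, 6 → best response Accommodate.
Entrant against Accommodate: payoffs 6, 3, 1, 4 → best response Moderate.
Entrant against Withdraw: payoffs 7, 4, 2, 6 → best response Moderate.
Mutual best responses: (Passive, Accommodate).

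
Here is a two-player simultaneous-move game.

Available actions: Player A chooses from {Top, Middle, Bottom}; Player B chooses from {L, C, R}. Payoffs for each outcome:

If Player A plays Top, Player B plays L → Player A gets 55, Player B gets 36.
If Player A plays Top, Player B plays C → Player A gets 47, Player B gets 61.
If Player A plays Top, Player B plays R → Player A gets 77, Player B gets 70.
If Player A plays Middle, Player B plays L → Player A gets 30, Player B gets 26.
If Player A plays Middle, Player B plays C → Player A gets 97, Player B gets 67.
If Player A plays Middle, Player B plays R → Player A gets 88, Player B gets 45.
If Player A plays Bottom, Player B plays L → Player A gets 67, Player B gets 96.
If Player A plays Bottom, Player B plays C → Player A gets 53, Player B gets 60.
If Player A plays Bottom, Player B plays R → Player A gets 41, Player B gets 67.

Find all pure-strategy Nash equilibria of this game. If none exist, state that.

Player A against L: payoffs 55, 30, 67 → best response Bottom.
Player A against C: payoffs 47, 97, 53 → best response Middle.
Player A against R: payoffs 77, 88, 41 → best response Middle.
Player B against Top: payoffs 36, 61, 70 → best response R.
Player B against Middle: payoffs 26, 67, 45 → best response C.
Player B against Bottom: payoffs 96, 60, 67 → best response L.
Mutual best responses: (Middle, C); (Bottom, L).

(Middle, C) and (Bottom, L)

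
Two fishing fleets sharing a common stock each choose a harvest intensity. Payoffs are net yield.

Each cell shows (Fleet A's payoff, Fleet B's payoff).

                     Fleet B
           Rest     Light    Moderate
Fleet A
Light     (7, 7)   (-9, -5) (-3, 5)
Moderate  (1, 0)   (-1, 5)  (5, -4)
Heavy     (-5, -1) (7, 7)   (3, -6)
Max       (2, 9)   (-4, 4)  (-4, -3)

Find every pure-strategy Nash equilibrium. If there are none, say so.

(Light, Rest): Fleet A gets 7, best alternative 2; Fleet B gets 7, best alternative 5. No profitable deviation — NE.
(Light, Light): Fleet A can switch to Moderate (-9 → -1). Not NE.
(Light, Moderate): Fleet A can switch to Moderate (-3 → 5). Not NE.
(Moderate, Rest): Fleet A can switch to Light (1 → 7). Not NE.
(Moderate, Light): Fleet A can switch to Heavy (-1 → 7). Not NE.
(Moderate, Moderate): Fleet B can switch to Rest (-4 → 0). Not NE.
(Heavy, Rest): Fleet A can switch to Light (-5 → 7). Not NE.
(Heavy, Light): Fleet A gets 7, best alternative -1; Fleet B gets 7, best alternative -1. No profitable deviation — NE.
(The remaining 4 profiles each have a profitable deviation by the same check.)

(Light, Rest) and (Heavy, Light)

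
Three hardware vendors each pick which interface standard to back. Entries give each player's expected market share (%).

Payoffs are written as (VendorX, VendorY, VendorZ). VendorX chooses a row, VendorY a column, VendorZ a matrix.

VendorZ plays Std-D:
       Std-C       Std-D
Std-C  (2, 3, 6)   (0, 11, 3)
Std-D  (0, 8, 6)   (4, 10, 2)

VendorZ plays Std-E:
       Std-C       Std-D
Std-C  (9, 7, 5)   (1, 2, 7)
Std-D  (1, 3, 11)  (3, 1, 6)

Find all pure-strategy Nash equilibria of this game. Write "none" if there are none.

(Std-C, Std-C, Std-D): VendorY can switch to Std-D (3 → 11). Not NE.
(Std-C, Std-C, Std-E): VendorZ can switch to Std-D (5 → 6). Not NE.
(Std-C, Std-D, Std-D): VendorX can switch to Std-D (0 → 4). Not NE.
(Std-C, Std-D, Std-E): VendorX can switch to Std-D (1 → 3). Not NE.
(Std-D, Std-C, Std-D): VendorX can switch to Std-C (0 → 2). Not NE.
(Std-D, Std-C, Std-E): VendorX can switch to Std-C (1 → 9). Not NE.
(The remaining 2 profiles each have a profitable deviation by the same check.)

No pure-strategy Nash equilibrium.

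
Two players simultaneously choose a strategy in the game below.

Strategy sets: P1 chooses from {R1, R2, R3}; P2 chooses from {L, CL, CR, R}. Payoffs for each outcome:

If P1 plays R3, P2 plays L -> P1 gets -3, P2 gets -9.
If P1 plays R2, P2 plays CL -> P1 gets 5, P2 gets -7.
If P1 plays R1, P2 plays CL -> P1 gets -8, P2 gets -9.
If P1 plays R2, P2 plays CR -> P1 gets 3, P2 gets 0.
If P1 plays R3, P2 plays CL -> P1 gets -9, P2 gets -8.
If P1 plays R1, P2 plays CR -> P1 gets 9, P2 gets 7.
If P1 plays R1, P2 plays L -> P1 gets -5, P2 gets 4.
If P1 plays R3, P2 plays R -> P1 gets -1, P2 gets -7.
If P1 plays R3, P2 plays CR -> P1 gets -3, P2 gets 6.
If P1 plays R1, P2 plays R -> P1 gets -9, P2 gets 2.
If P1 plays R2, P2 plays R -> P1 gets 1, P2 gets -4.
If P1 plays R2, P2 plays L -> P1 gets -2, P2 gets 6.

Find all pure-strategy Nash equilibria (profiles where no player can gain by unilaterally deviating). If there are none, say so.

For each strategy profile, look for a profitable unilateral deviation.
(R1, L): P1 can switch to R2 (-5 → -2). Not NE.
(R1, CL): P1 can switch to R2 (-8 → 5). Not NE.
(R1, CR): P1 gets 9, best alternative 3; P2 gets 7, best alternative 4. No profitable deviation — NE.
(R1, R): P1 can switch to R2 (-9 → 1). Not NE.
(R2, L): P1 gets -2, best alternative -3; P2 gets 6, best alternative 0. No profitable deviation — NE.
(R2, CL): P2 can switch to L (-7 → 6). Not NE.
(R2, CR): P1 can switch to R1 (3 → 9). Not NE.
(R2, R): P2 can switch to L (-4 → 6). Not NE.
(R3, L): P1 can switch to R2 (-3 → -2). Not NE.
(R3, CL): P1 can switch to R1 (-9 → -8). Not NE.
(R3, CR): P1 can switch to R1 (-3 → 9). Not NE.
(R3, R): P1 can switch to R2 (-1 → 1). Not NE.

(R1, CR); (R2, L)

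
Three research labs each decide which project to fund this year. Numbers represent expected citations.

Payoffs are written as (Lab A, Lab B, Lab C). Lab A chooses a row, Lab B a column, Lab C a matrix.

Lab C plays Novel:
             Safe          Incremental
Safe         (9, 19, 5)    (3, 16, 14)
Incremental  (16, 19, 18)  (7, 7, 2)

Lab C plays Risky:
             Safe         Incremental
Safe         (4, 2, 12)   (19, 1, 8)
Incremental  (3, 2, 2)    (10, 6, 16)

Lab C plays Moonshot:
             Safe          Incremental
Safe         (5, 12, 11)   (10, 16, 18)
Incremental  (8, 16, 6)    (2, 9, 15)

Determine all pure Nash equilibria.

For each player, find the best response to each opponent profile; mutual best responses are the pure NE.
Lab A against (Safe, Novel): payoffs 9, 16 → best response Incremental.
Lab A against (Safe, Risky): payoffs 4, 3 → best response Safe.
Lab A against (Safe, Moonshot): payoffs 5, 8 → best response Incremental.
Lab A against (Incremental, Novel): payoffs 3, 7 → best response Incremental.
Lab A against (Incremental, Risky): payoffs 19, 10 → best response Safe.
Lab A against (Incremental, Moonshot): payoffs 10, 2 → best response Safe.
Lab B against (Safe, Novel): payoffs 19, 16 → best response Safe.
Lab B against (Safe, Risky): payoffs 2, 1 → best response Safe.
Lab B against (Safe, Moonshot): payoffs 12, 16 → best response Incremental.
Lab B against (Incremental, Novel): payoffs 19, 7 → best response Safe.
Lab B against (Incremental, Risky): payoffs 2, 6 → best response Incremental.
Lab B against (Incremental, Moonshot): payoffs 16, 9 → best response Safe.
Lab C against (Safe, Safe): payoffs 5, 12, 11 → best response Risky.
Lab C against (Safe, Incremental): payoffs 14, 8, 18 → best response Moonshot.
Lab C against (Incremental, Safe): payoffs 18, 2, 6 → best response Novel.
Lab C against (Incremental, Incremental): payoffs 2, 16, 15 → best response Risky.
Mutual best responses: (Safe, Safe, Risky); (Safe, Incremental, Moonshot); (Incremental, Safe, Novel).

Pure-strategy Nash equilibria: (Safe, Safe, Risky), (Safe, Incremental, Moonshot), (Incremental, Safe, Novel)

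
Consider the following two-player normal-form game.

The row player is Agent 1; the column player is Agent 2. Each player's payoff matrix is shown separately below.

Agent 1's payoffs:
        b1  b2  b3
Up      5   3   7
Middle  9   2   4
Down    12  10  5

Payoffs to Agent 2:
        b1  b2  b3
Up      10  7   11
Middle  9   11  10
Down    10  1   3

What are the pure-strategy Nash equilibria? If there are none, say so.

(Up, b1): Agent 1 can switch to Middle (5 → 9). Not NE.
(Up, b2): Agent 1 can switch to Down (3 → 10). Not NE.
(Up, b3): Agent 1 gets 7, best alternative 5; Agent 2 gets 11, best alternative 10. No profitable deviation — NE.
(Middle, b1): Agent 1 can switch to Down (9 → 12). Not NE.
(Middle, b2): Agent 1 can switch to Up (2 → 3). Not NE.
(Middle, b3): Agent 1 can switch to Up (4 → 7). Not NE.
(Down, b1): Agent 1 gets 12, best alternative 9; Agent 2 gets 10, best alternative 3. No profitable deviation — NE.
(Down, b2): Agent 2 can switch to b1 (1 → 10). Not NE.
(Down, b3): Agent 1 can switch to Up (5 → 7). Not NE.

(Up, b3); (Down, b1)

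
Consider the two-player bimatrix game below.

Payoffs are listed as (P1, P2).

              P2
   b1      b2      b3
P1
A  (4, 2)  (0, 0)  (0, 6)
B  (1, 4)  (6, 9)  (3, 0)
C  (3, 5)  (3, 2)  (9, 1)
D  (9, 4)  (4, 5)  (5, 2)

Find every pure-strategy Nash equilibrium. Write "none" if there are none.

Mark each player's best response to every combination of opponents' strategies; a profile where every player is best-responding is a pure Nash equilibrium.
P1 against b1: payoffs 4, 1, 3, 9 → best response D.
P1 against b2: payoffs 0, 6, 3, 4 → best response B.
P1 against b3: payoffs 0, 3, 9, 5 → best response C.
P2 against A: payoffs 2, 0, 6 → best response b3.
P2 against B: payoffs 4, 9, 0 → best response b2.
P2 against C: payoffs 5, 2, 1 → best response b1.
P2 against D: payoffs 4, 5, 2 → best response b2.
Mutual best responses: (B, b2).

Pure NE: (B, b2)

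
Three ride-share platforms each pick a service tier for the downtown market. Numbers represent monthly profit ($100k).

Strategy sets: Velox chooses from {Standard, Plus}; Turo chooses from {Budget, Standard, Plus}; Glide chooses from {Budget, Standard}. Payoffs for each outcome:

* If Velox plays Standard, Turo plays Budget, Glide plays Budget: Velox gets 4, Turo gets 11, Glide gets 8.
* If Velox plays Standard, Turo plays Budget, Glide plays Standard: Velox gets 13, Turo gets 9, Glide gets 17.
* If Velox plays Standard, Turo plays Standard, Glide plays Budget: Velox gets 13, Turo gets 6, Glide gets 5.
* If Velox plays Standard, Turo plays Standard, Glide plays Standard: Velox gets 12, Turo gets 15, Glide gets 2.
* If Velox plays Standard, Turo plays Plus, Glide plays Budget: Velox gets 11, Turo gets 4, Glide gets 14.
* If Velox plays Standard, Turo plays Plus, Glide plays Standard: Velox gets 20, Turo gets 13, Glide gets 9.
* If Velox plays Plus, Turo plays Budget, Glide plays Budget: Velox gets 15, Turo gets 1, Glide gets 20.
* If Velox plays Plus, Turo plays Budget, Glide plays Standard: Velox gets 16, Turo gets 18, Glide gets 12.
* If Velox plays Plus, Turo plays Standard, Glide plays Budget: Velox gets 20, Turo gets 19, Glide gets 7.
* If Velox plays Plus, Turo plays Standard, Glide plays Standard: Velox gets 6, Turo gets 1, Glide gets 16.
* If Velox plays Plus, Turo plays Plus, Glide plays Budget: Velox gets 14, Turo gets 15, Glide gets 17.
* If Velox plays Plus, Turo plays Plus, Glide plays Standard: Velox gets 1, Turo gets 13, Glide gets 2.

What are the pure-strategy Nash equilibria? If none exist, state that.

Check each profile: it is a Nash equilibrium iff no player can strictly gain by switching unilaterally.
(Standard, Budget, Budget): Velox can switch to Plus (4 → 15). Not NE.
(Standard, Budget, Standard): Velox can switch to Plus (13 → 16). Not NE.
(Standard, Standard, Budget): Velox can switch to Plus (13 → 20). Not NE.
(Standard, Standard, Standard): Glide can switch to Budget (2 → 5). Not NE.
(Standard, Plus, Budget): Velox can switch to Plus (11 → 14). Not NE.
(Standard, Plus, Standard): Turo can switch to Standard (13 → 15). Not NE.
(Plus, Budget, Budget): Turo can switch to Standard (1 → 19). Not NE.
(Plus, Budget, Standard): Glide can switch to Budget (12 → 20). Not NE.
(The remaining 4 profiles each have a profitable deviation by the same check.)

There is no pure-strategy Nash equilibrium.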